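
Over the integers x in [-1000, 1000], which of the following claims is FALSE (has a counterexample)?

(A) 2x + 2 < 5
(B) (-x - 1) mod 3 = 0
(A) x = 2: LHS = 2·2 + 2 = 6; 6 < 5 — FAILS
(B) x = 0: LHS = (-0 - 1) mod 3 = (-1) mod 3 = 2; 2 = 0 — FAILS

Answer: Both A and B are false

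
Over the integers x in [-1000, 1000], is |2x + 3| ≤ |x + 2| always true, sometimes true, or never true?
Holds at x = -1: LHS = |2·(-1) + 3| = |1| = 1, RHS = |(-1) + 2| = |1| = 1; 1 ≤ 1 — holds
Fails at x = 0: LHS = |2·0 + 3| = |3| = 3, RHS = |0 + 2| = |2| = 2; 3 ≤ 2 — FAILS
It is satisfied by some integers in the range but not all.

Answer: Sometimes true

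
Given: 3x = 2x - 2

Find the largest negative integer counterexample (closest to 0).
Testing negative integers from -1 downward:
x = -1: LHS = 3·(-1) = -3, RHS = 2·(-1) - 2 = -4; -3 = -4 — FAILS  ← closest negative counterexample to 0

Answer: x = -1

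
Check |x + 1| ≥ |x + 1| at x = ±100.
x = 100: LHS = |100 + 1| = |101| = 101, RHS = |100 + 1| = |101| = 101; 101 ≥ 101 — holds
x = -100: LHS = |(-100) + 1| = |-99| = 99, RHS = |(-100) + 1| = |-99| = 99; 99 ≥ 99 — holds

Answer: Yes, holds for both x = 100 and x = -100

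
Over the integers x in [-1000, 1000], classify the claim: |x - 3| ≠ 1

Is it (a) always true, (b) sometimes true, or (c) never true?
Holds at x = 0: LHS = |0 - 3| = |-3| = 3; 3 ≠ 1 — holds
Fails at x = 2: LHS = |2 - 3| = |-1| = 1; 1 ≠ 1 — FAILS
It is satisfied by some integers in the range but not all.

Answer: Sometimes true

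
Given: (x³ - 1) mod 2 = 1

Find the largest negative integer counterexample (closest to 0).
Testing negative integers from -1 downward:
x = -1: LHS = ((-1)³ - 1) mod 2 = (-2) mod 2 = 0; 0 = 1 — FAILS  ← closest negative counterexample to 0

Answer: x = -1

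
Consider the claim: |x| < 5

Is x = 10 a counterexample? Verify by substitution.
Substitute x = 10 into the relation:
x = 10: LHS = |10| = 10; 10 < 5 — FAILS

Since the claim fails at x = 10, this value is a counterexample.

Answer: Yes, x = 10 is a counterexample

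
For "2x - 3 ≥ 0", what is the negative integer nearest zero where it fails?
Testing negative integers from -1 downward:
x = -1: LHS = 2·(-1) - 3 = -5; -5 ≥ 0 — FAILS  ← closest negative counterexample to 0

Answer: x = -1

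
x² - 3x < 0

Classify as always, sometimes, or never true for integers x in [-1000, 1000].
Holds at x = 1: LHS = 1² - 3·1 = -2; -2 < 0 — holds
Fails at x = 0: LHS = 0² - 3·0 = 0; 0 < 0 — FAILS
It is satisfied by some integers in the range but not all.

Answer: Sometimes true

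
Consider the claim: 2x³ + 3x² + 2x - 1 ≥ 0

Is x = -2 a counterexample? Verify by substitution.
Substitute x = -2 into the relation:
x = -2: LHS = 2·(-2)³ + 3·(-2)² + 2·(-2) - 1 = -9; -9 ≥ 0 — FAILS

Since the claim fails at x = -2, this value is a counterexample.

Answer: Yes, x = -2 is a counterexample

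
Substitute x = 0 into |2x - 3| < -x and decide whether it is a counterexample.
Substitute x = 0 into the relation:
x = 0: LHS = |2·0 - 3| = |-3| = 3, RHS = -0 = 0; 3 < 0 — FAILS

Since the claim fails at x = 0, this value is a counterexample.

Answer: Yes, x = 0 is a counterexample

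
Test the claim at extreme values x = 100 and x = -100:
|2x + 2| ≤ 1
x = 100: LHS = |2·100 + 2| = |202| = 202; 202 ≤ 1 — FAILS
x = -100: LHS = |2·(-100) + 2| = |-198| = 198; 198 ≤ 1 — FAILS

Answer: No, fails for both x = 100 and x = -100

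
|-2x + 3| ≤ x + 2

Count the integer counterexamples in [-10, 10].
Counterexamples in [-10, 10]: {-10, -9, -8, -7, -6, -5, -4, -3, -2, -1, 0, 6, 7, 8, 9, 10}.

Counting them gives 16 values.

Answer: 16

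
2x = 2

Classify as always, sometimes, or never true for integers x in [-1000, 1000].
Holds at x = 1: LHS = 2·1 = 2; 2 = 2 — holds
Fails at x = 0: LHS = 2·0 = 0; 0 = 2 — FAILS
It is satisfied by some integers in the range but not all.

Answer: Sometimes true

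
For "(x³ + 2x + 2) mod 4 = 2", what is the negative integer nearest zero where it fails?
Testing negative integers from -1 downward:
x = -1: LHS = ((-1)³ + 2·(-1) + 2) mod 4 = (-1) mod 4 = 3; 3 = 2 — FAILS  ← closest negative counterexample to 0

Answer: x = -1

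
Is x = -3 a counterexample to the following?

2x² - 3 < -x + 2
Substitute x = -3 into the relation:
x = -3: LHS = 2·(-3)² - 3 = 15, RHS = -(-3) + 2 = 5; 15 < 5 — FAILS

Since the claim fails at x = -3, this value is a counterexample.

Answer: Yes, x = -3 is a counterexample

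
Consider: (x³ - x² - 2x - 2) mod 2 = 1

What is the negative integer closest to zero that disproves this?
Testing negative integers from -1 downward:
x = -1: LHS = ((-1)³ - (-1)² - 2·(-1) - 2) mod 2 = (-2) mod 2 = 0; 0 = 1 — FAILS  ← closest negative counterexample to 0

Answer: x = -1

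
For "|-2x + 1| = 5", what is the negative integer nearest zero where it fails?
Testing negative integers from -1 downward:
x = -1: LHS = |-2·(-1) + 1| = |3| = 3; 3 = 5 — FAILS  ← closest negative counterexample to 0

Answer: x = -1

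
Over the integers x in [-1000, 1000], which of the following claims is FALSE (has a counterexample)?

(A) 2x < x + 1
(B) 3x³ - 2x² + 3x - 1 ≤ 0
(A) x = 1: LHS = 2·1 = 2, RHS = 1 + 1 = 2; 2 < 2 — FAILS
(B) x = 1: LHS = 3·1³ - 2·1² + 3·1 - 1 = 3; 3 ≤ 0 — FAILS

Answer: Both A and B are false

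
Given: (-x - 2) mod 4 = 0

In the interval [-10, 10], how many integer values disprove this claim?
Counterexamples in [-10, 10]: {-9, -8, -7, -5, -4, -3, -1, 0, 1, 3, 4, 5, 7, 8, 9}.

Counting them gives 15 values.

Answer: 15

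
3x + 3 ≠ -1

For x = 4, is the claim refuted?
Substitute x = 4 into the relation:
x = 4: LHS = 3·4 + 3 = 15; 15 ≠ -1 — holds

The relation holds at x = 4, so it is not a counterexample.

Answer: No, x = 4 is not a counterexample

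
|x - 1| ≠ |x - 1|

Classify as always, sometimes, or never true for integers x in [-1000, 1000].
LHS − RHS = 0 at every integer in [-1000, 1000]; the two sides always agree. For instance:
x = -1000: LHS = |(-1000) - 1| = |-1001| = 1001, RHS = |(-1000) - 1| = |-1001| = 1001; 1001 ≠ 1001 — FAILS
x = 0: LHS = |0 - 1| = |-1| = 1, RHS = |0 - 1| = |-1| = 1; 1 ≠ 1 — FAILS
x = 1000: LHS = |1000 - 1| = |999| = 999, RHS = |1000 - 1| = |999| = 999; 999 ≠ 999 — FAILS
The sides are never unequal, so the claimed relation (≠) fails for every integer in [-1000, 1000].

No integer in the range satisfies it.

Answer: Never true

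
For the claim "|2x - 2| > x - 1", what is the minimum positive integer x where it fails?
Testing positive integers:
x = 1: LHS = |2·1 - 2| = |0| = 0, RHS = 1 - 1 = 0; 0 > 0 — FAILS  ← smallest positive counterexample

Answer: x = 1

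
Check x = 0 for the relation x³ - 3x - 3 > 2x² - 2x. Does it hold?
x = 0: LHS = 0³ - 3·0 - 3 = -3, RHS = 2·0² - 2·0 = 0; -3 > 0 — FAILS

The relation fails at x = 0, so x = 0 is a counterexample.

Answer: No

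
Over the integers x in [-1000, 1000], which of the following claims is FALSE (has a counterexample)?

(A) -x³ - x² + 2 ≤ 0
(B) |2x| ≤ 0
(A) x = 0: LHS = -0³ - 0² + 2 = 2; 2 ≤ 0 — FAILS
(B) x = 1: LHS = |2·1| = |2| = 2; 2 ≤ 0 — FAILS

Answer: Both A and B are false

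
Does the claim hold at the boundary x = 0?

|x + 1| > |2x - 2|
x = 0: LHS = |0 + 1| = |1| = 1, RHS = |2·0 - 2| = |-2| = 2; 1 > 2 — FAILS

The relation fails at x = 0, so x = 0 is a counterexample.

Answer: No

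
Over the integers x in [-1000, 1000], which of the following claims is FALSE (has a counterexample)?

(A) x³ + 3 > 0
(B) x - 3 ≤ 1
(A) x = -2: LHS = (-2)³ + 3 = -5; -5 > 0 — FAILS
(B) x = 5: LHS = 5 - 3 = 2; 2 ≤ 1 — FAILS

Answer: Both A and B are false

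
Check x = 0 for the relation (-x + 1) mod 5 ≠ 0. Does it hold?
x = 0: LHS = (-0 + 1) mod 5 = 1 mod 5 = 1; 1 ≠ 0 — holds

The relation is satisfied at x = 0.

Answer: Yes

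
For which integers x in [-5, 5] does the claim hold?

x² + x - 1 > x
Holds for: {-5, -4, -3, -2, 2, 3, 4, 5}
Fails for: {-1, 0, 1}

Answer: {-5, -4, -3, -2, 2, 3, 4, 5}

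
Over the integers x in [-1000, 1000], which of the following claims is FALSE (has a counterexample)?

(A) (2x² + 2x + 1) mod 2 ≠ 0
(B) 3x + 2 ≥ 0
(A) For a polynomial with integer coefficients, its value mod 2 depends only on x mod 2, so it suffices to check one representative of each residue class, x = 0, 1:
x = 0: LHS = (2·0² + 2·0 + 1) mod 2 = 1 mod 2 = 1; 1 ≠ 0 — holds
x = 1: LHS = (2·1² + 2·1 + 1) mod 2 = 5 mod 2 = 1; 1 ≠ 0 — holds
The relation holds in every residue class, so the relation holds for every integer in [-1000, 1000].

(B) x = -1: LHS = 3·(-1) + 2 = -1; -1 ≥ 0 — FAILS

Only (B) has a counterexample.

Answer: B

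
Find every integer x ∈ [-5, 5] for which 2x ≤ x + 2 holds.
Holds for: {-5, -4, -3, -2, -1, 0, 1, 2}
Fails for: {3, 4, 5}

Answer: {-5, -4, -3, -2, -1, 0, 1, 2}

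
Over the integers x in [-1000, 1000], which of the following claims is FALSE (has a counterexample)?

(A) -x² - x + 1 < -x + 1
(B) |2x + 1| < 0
(A) x = 0: LHS = -0² - 0 + 1 = 1, RHS = -0 + 1 = 1; 1 < 1 — FAILS
(B) x = 0: LHS = |2·0 + 1| = |1| = 1; 1 < 0 — FAILS

Answer: Both A and B are false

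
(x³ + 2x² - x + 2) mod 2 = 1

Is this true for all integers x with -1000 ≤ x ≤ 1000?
The claim fails at x = 0:
x = 0: LHS = (0³ + 2·0² - 0 + 2) mod 2 = 2 mod 2 = 0; 0 = 1 — FAILS

Because a single integer refutes it, the statement is false.

Answer: False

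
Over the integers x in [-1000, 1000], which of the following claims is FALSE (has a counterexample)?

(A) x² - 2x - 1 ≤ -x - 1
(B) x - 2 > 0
(A) x = -1: LHS = (-1)² - 2·(-1) - 1 = 2, RHS = -(-1) - 1 = 0; 2 ≤ 0 — FAILS
(B) x = 0: LHS = 0 - 2 = -2; -2 > 0 — FAILS

Answer: Both A and B are false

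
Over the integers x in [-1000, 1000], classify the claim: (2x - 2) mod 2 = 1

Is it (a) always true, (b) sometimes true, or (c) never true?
For a polynomial with integer coefficients, its value mod 2 depends only on x mod 2, so it suffices to check one representative of each residue class, x = 0, 1:
x = 0: LHS = (2·0 - 2) mod 2 = (-2) mod 2 = 0; 0 = 1 — FAILS
x = 1: LHS = (2·1 - 2) mod 2 = 0 mod 2 = 0; 0 = 1 — FAILS
The relation fails in every residue class, so the claimed relation (=) fails for every integer in [-1000, 1000].

No integer in the range satisfies it.

Answer: Never true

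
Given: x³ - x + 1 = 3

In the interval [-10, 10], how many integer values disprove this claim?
Counterexamples in [-10, 10]: {-10, -9, -8, -7, -6, -5, -4, -3, -2, -1, 0, 1, 2, 3, 4, 5, 6, 7, 8, 9, 10}.

Counting them gives 21 values.

Answer: 21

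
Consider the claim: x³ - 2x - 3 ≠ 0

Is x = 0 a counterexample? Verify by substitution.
Substitute x = 0 into the relation:
x = 0: LHS = 0³ - 2·0 - 3 = -3; -3 ≠ 0 — holds

The relation holds at x = 0, so it is not a counterexample.

Answer: No, x = 0 is not a counterexample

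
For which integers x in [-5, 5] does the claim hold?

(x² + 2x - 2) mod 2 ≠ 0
Holds for: {-5, -3, -1, 1, 3, 5}
Fails for: {-4, -2, 0, 2, 4}

Answer: {-5, -3, -1, 1, 3, 5}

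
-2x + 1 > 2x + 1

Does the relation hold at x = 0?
x = 0: LHS = -2·0 + 1 = 1, RHS = 2·0 + 1 = 1; 1 > 1 — FAILS

The relation fails at x = 0, so x = 0 is a counterexample.

Answer: No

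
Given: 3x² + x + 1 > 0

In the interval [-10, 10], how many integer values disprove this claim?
Over all integers in [-10, 10], LHS − RHS is smallest at x = 0, where it equals 1:
x = 0: LHS = 3·0² + 0 + 1 = 1; 1 > 0 — holds
At the ends of the range:
x = -10: LHS = 3·(-10)² + (-10) + 1 = 291; 291 > 0 — holds
x = 10: LHS = 3·10² + 10 + 1 = 311; 311 > 0 — holds
Hence LHS − RHS is never zero or negative, i.e. LHS > RHS throughout, so the relation holds for every integer in [-10, 10].

No counterexample appears in that range.

Answer: 0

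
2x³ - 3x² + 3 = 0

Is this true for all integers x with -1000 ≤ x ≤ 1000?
The claim fails at x = 0:
x = 0: LHS = 2·0³ - 3·0² + 3 = 3; 3 = 0 — FAILS

Because a single integer refutes it, the statement is false.

Answer: False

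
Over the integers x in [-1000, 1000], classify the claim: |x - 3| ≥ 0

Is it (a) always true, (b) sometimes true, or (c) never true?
An absolute value is never negative, so the left side is ≥ 0 for every x, while the right side is 0. Tightest case in [-1000, 1000] is x = 3:
x = 3: LHS = |3 - 3| = |0| = 0; 0 ≥ 0 — holds
Hence LHS − RHS is never negative, i.e. LHS ≥ RHS throughout, so the relation holds for every integer in [-1000, 1000].

No counterexample exists.

Answer: Always true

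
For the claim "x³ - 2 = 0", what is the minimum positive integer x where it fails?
Testing positive integers:
x = 1: LHS = 1³ - 2 = -1; -1 = 0 — FAILS  ← smallest positive counterexample

Answer: x = 1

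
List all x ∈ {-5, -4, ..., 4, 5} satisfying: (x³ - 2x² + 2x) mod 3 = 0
Holds for: {-3, 0, 3}
Fails for: {-5, -4, -2, -1, 1, 2, 4, 5}

Answer: {-3, 0, 3}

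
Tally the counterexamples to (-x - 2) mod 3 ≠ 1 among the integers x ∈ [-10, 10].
Counterexamples in [-10, 10]: {-9, -6, -3, 0, 3, 6, 9}.

Counting them gives 7 values.

Answer: 7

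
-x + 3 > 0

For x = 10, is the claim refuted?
Substitute x = 10 into the relation:
x = 10: LHS = -10 + 3 = -7; -7 > 0 — FAILS

Since the claim fails at x = 10, this value is a counterexample.

Answer: Yes, x = 10 is a counterexample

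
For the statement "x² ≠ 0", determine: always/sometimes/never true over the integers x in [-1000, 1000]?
Holds at x = 1: LHS = 1² = 1; 1 ≠ 0 — holds
Fails at x = 0: LHS = 0² = 0; 0 ≠ 0 — FAILS
It is satisfied by some integers in the range but not all.

Answer: Sometimes true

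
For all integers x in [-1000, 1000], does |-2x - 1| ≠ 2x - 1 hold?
Over all integers in [-1000, 1000], LHS − RHS is always positive; it is smallest at x = 0, where it equals 2:
x = 0: LHS = |-2·0 - 1| = |-1| = 1, RHS = 2·0 - 1 = -1; 1 ≠ -1 — holds
At the ends of the range:
x = -1000: LHS = |-2·(-1000) - 1| = |1999| = 1999, RHS = 2·(-1000) - 1 = -2001; 1999 ≠ -2001 — holds
x = 1000: LHS = |-2·1000 - 1| = |-2001| = 2001, RHS = 2·1000 - 1 = 1999; 2001 ≠ 1999 — holds
Hence LHS − RHS is never 0, i.e. the two sides are never equal, so the relation holds for every integer in [-1000, 1000].

No counterexample exists.

Answer: True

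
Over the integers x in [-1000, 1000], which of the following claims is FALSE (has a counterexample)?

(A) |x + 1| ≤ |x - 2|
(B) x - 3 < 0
(A) x = 1: LHS = |1 + 1| = |2| = 2, RHS = |1 - 2| = |-1| = 1; 2 ≤ 1 — FAILS
(B) x = 3: LHS = 3 - 3 = 0; 0 < 0 — FAILS

Answer: Both A and B are false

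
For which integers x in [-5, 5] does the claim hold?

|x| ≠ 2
Holds for: {-5, -4, -3, -1, 0, 1, 3, 4, 5}
Fails for: {-2, 2}

Answer: {-5, -4, -3, -1, 0, 1, 3, 4, 5}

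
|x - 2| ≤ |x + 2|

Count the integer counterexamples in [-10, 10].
Counterexamples in [-10, 10]: {-10, -9, -8, -7, -6, -5, -4, -3, -2, -1}.

Counting them gives 10 values.

Answer: 10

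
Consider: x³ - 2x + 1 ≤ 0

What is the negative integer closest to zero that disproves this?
Testing negative integers from -1 downward:
x = -1: LHS = (-1)³ - 2·(-1) + 1 = 2; 2 ≤ 0 — FAILS  ← closest negative counterexample to 0

Answer: x = -1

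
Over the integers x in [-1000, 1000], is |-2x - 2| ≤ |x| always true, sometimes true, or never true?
Holds at x = -1: LHS = |-2·(-1) - 2| = |0| = 0, RHS = |-1| = 1; 0 ≤ 1 — holds
Fails at x = 0: LHS = |-2·0 - 2| = |-2| = 2, RHS = |0| = 0; 2 ≤ 0 — FAILS
It is satisfied by some integers in the range but not all.

Answer: Sometimes true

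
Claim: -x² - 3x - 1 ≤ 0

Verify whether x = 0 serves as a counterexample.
Substitute x = 0 into the relation:
x = 0: LHS = -0² - 3·0 - 1 = -1; -1 ≤ 0 — holds

The claim holds here, so x = 0 is not a counterexample. (A counterexample exists elsewhere, e.g. x = -1.)

Answer: No, x = 0 is not a counterexample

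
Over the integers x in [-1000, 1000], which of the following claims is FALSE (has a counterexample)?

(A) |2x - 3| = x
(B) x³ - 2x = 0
(A) x = 0: LHS = |2·0 - 3| = |-3| = 3; 3 = 0 — FAILS
(B) x = 1: LHS = 1³ - 2·1 = -1; -1 = 0 — FAILS

Answer: Both A and B are false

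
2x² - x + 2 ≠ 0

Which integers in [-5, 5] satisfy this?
Over all integers in [-5, 5], LHS − RHS is always positive; it is smallest at x = 0, where it equals 2:
x = 0: LHS = 2·0² - 0 + 2 = 2; 2 ≠ 0 — holds
At the ends of the range:
x = -5: LHS = 2·(-5)² - (-5) + 2 = 57; 57 ≠ 0 — holds
x = 5: LHS = 2·5² - 5 + 2 = 47; 47 ≠ 0 — holds
Hence LHS − RHS is never 0, i.e. the two sides are never equal, so the relation holds for every integer in [-5, 5].

Answer: All integers in [-5, 5]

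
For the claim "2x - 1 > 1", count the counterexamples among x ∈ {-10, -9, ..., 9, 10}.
Counterexamples in [-10, 10]: {-10, -9, -8, -7, -6, -5, -4, -3, -2, -1, 0, 1}.

Counting them gives 12 values.

Answer: 12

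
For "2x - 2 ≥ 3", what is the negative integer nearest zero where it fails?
Testing negative integers from -1 downward:
x = -1: LHS = 2·(-1) - 2 = -4; -4 ≥ 3 — FAILS  ← closest negative counterexample to 0

Answer: x = -1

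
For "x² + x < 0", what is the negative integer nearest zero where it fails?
Testing negative integers from -1 downward:
x = -1: LHS = (-1)² + (-1) = 0; 0 < 0 — FAILS  ← closest negative counterexample to 0

Answer: x = -1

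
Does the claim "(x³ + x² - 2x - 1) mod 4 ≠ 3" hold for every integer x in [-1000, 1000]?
The claim fails at x = 0:
x = 0: LHS = (0³ + 0² - 2·0 - 1) mod 4 = (-1) mod 4 = 3; 3 ≠ 3 — FAILS

Because a single integer refutes it, the statement is false.

Answer: False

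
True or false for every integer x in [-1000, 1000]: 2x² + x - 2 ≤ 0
The claim fails at x = 1:
x = 1: LHS = 2·1² + 1 - 2 = 1; 1 ≤ 0 — FAILS

Because a single integer refutes it, the statement is false.

Answer: False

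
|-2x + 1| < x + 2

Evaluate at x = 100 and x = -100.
x = 100: LHS = |-2·100 + 1| = |-199| = 199, RHS = 100 + 2 = 102; 199 < 102 — FAILS
x = -100: LHS = |-2·(-100) + 1| = |201| = 201, RHS = (-100) + 2 = -98; 201 < -98 — FAILS

Answer: No, fails for both x = 100 and x = -100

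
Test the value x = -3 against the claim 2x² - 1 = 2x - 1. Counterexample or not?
Substitute x = -3 into the relation:
x = -3: LHS = 2·(-3)² - 1 = 17, RHS = 2·(-3) - 1 = -7; 17 = -7 — FAILS

Since the claim fails at x = -3, this value is a counterexample.

Answer: Yes, x = -3 is a counterexample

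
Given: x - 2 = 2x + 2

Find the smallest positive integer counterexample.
Testing positive integers:
x = 1: LHS = 1 - 2 = -1, RHS = 2·1 + 2 = 4; -1 = 4 — FAILS  ← smallest positive counterexample

Answer: x = 1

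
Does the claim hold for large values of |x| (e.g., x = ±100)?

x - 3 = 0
x = 100: LHS = 100 - 3 = 97; 97 = 0 — FAILS
x = -100: LHS = (-100) - 3 = -103; -103 = 0 — FAILS

Answer: No, fails for both x = 100 and x = -100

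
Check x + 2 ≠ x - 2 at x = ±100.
x = 100: LHS = 100 + 2 = 102, RHS = 100 - 2 = 98; 102 ≠ 98 — holds
x = -100: LHS = (-100) + 2 = -98, RHS = (-100) - 2 = -102; -98 ≠ -102 — holds

Answer: Yes, holds for both x = 100 and x = -100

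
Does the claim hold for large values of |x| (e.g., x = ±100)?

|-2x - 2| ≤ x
x = 100: LHS = |-2·100 - 2| = |-202| = 202; 202 ≤ 100 — FAILS
x = -100: LHS = |-2·(-100) - 2| = |198| = 198; 198 ≤ -100 — FAILS

Answer: No, fails for both x = 100 and x = -100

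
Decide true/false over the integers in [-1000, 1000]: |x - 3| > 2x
The claim fails at x = 1:
x = 1: LHS = |1 - 3| = |-2| = 2, RHS = 2·1 = 2; 2 > 2 — FAILS

Because a single integer refutes it, the statement is false.

Answer: False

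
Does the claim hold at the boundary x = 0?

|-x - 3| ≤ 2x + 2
x = 0: LHS = |-0 - 3| = |-3| = 3, RHS = 2·0 + 2 = 2; 3 ≤ 2 — FAILS

The relation fails at x = 0, so x = 0 is a counterexample.

Answer: No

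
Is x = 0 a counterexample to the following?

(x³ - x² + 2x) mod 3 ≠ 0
Substitute x = 0 into the relation:
x = 0: LHS = (0³ - 0² + 2·0) mod 3 = 0 mod 3 = 0; 0 ≠ 0 — FAILS

Since the claim fails at x = 0, this value is a counterexample.

Answer: Yes, x = 0 is a counterexample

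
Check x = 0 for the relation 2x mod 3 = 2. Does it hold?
x = 0: LHS = (2·0) mod 3 = 0 mod 3 = 0; 0 = 2 — FAILS

The relation fails at x = 0, so x = 0 is a counterexample.

Answer: No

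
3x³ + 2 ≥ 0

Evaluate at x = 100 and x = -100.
x = 100: LHS = 3·100³ + 2 = 3000002; 3000002 ≥ 0 — holds
x = -100: LHS = 3·(-100)³ + 2 = -2999998; -2999998 ≥ 0 — FAILS

Answer: Partially: holds for x = 100, fails for x = -100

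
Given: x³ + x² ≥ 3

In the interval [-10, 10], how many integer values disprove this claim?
Counterexamples in [-10, 10]: {-10, -9, -8, -7, -6, -5, -4, -3, -2, -1, 0, 1}.

Counting them gives 12 values.

Answer: 12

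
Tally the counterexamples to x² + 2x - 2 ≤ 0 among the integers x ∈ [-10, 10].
Counterexamples in [-10, 10]: {-10, -9, -8, -7, -6, -5, -4, -3, 1, 2, 3, 4, 5, 6, 7, 8, 9, 10}.

Counting them gives 18 values.

Answer: 18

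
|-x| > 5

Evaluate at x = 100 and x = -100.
x = 100: LHS = |-100| = 100; 100 > 5 — holds
x = -100: LHS = |-(-100)| = |100| = 100; 100 > 5 — holds

Answer: Yes, holds for both x = 100 and x = -100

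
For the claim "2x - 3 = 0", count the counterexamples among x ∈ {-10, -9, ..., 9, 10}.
Counterexamples in [-10, 10]: {-10, -9, -8, -7, -6, -5, -4, -3, -2, -1, 0, 1, 2, 3, 4, 5, 6, 7, 8, 9, 10}.

Counting them gives 21 values.

Answer: 21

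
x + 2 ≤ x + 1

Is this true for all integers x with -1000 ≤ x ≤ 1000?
The claim fails at x = 0:
x = 0: LHS = 0 + 2 = 2, RHS = 0 + 1 = 1; 2 ≤ 1 — FAILS

Because a single integer refutes it, the statement is false.

Answer: False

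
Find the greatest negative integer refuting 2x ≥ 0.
Testing negative integers from -1 downward:
x = -1: LHS = 2·(-1) = -2; -2 ≥ 0 — FAILS  ← closest negative counterexample to 0

Answer: x = -1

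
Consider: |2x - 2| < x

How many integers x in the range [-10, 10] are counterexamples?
Counterexamples in [-10, 10]: {-10, -9, -8, -7, -6, -5, -4, -3, -2, -1, 0, 2, 3, 4, 5, 6, 7, 8, 9, 10}.

Counting them gives 20 values.

Answer: 20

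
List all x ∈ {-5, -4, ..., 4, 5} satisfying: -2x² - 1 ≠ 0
Over all integers in [-5, 5], LHS − RHS is always negative; it is closest to 0 at x = 0, where it equals -1:
x = 0: LHS = -2·0² - 1 = -1; -1 ≠ 0 — holds
At the ends of the range:
x = -5: LHS = -2·(-5)² - 1 = -51; -51 ≠ 0 — holds
x = 5: LHS = -2·5² - 1 = -51; -51 ≠ 0 — holds
Hence LHS − RHS is never 0, i.e. the two sides are never equal, so the relation holds for every integer in [-5, 5].

Answer: All integers in [-5, 5]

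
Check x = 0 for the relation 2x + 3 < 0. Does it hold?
x = 0: LHS = 2·0 + 3 = 3; 3 < 0 — FAILS

The relation fails at x = 0, so x = 0 is a counterexample.

Answer: No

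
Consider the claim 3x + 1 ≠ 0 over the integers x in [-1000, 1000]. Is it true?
Track d = LHS − RHS over the integers in [-1000, 1000]. Equality would need d = 0, but d changes sign only between consecutive integers, jumping over 0:
x = -1: LHS = 3·(-1) + 1 = -2; -2 ≠ 0 — holds  (d = -2)
x = 0: LHS = 3·0 + 1 = 1; 1 ≠ 0 — holds  (d = 1)
Away from these crossings d keeps a constant sign, and checking every integer in [-1000, 1000] confirms d ≠ 0 throughout. Hence the two sides are never equal, so the relation holds for every integer in [-1000, 1000].

No counterexample exists.

Answer: True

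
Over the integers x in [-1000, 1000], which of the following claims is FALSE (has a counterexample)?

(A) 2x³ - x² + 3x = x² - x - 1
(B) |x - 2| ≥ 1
(A) x = 0: LHS = 2·0³ - 0² + 3·0 = 0, RHS = 0² - 0 - 1 = -1; 0 = -1 — FAILS
(B) x = 2: LHS = |2 - 2| = |0| = 0; 0 ≥ 1 — FAILS

Answer: Both A and B are false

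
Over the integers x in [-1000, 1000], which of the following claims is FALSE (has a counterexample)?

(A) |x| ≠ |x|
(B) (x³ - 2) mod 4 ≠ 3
(A) x = 0: LHS = |0| = 0, RHS = |0| = 0; 0 ≠ 0 — FAILS
(B) x = 1: LHS = (1³ - 2) mod 4 = (-1) mod 4 = 3; 3 ≠ 3 — FAILS

Answer: Both A and B are false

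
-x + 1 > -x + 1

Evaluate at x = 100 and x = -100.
x = 100: LHS = -100 + 1 = -99, RHS = -100 + 1 = -99; -99 > -99 — FAILS
x = -100: LHS = -(-100) + 1 = 101, RHS = -(-100) + 1 = 101; 101 > 101 — FAILS

Answer: No, fails for both x = 100 and x = -100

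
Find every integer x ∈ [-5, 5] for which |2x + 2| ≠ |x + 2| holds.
Holds for: {-5, -4, -3, -2, -1, 1, 2, 3, 4, 5}
Fails for: {0}

Answer: {-5, -4, -3, -2, -1, 1, 2, 3, 4, 5}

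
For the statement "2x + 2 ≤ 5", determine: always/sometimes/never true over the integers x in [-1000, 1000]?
Holds at x = 0: LHS = 2·0 + 2 = 2; 2 ≤ 5 — holds
Fails at x = 2: LHS = 2·2 + 2 = 6; 6 ≤ 5 — FAILS
It is satisfied by some integers in the range but not all.

Answer: Sometimes true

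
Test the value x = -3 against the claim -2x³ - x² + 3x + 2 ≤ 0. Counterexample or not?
Substitute x = -3 into the relation:
x = -3: LHS = -2·(-3)³ - (-3)² + 3·(-3) + 2 = 38; 38 ≤ 0 — FAILS

Since the claim fails at x = -3, this value is a counterexample.

Answer: Yes, x = -3 is a counterexample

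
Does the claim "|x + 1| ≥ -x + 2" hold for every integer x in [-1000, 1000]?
The claim fails at x = 0:
x = 0: LHS = |0 + 1| = |1| = 1, RHS = -0 + 2 = 2; 1 ≥ 2 — FAILS

Because a single integer refutes it, the statement is false.

Answer: False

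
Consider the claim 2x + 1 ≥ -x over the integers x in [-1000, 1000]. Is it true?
The claim fails at x = -1:
x = -1: LHS = 2·(-1) + 1 = -1, RHS = -(-1) = 1; -1 ≥ 1 — FAILS

Because a single integer refutes it, the statement is false.

Answer: False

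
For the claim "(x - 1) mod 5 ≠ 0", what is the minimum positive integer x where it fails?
Testing positive integers:
x = 1: LHS = (1 - 1) mod 5 = 0 mod 5 = 0; 0 ≠ 0 — FAILS  ← smallest positive counterexample

Answer: x = 1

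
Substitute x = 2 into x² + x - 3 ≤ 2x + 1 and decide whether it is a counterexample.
Substitute x = 2 into the relation:
x = 2: LHS = 2² + 2 - 3 = 3, RHS = 2·2 + 1 = 5; 3 ≤ 5 — holds

The claim holds here, so x = 2 is not a counterexample. (A counterexample exists elsewhere, e.g. x = -2.)

Answer: No, x = 2 is not a counterexample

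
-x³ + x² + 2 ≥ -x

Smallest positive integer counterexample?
Testing positive integers:
x = 1: LHS = -1³ + 1² + 2 = 2; 2 ≥ -1 — holds
x = 2: LHS = -2³ + 2² + 2 = -2; -2 ≥ -2 — holds
x = 3: LHS = -3³ + 3² + 2 = -16; -16 ≥ -3 — FAILS  ← smallest positive counterexample

Answer: x = 3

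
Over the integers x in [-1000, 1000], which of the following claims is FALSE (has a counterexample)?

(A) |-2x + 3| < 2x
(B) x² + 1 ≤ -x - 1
(A) x = 0: LHS = |-2·0 + 3| = |3| = 3, RHS = 2·0 = 0; 3 < 0 — FAILS
(B) x = 0: LHS = 0² + 1 = 1, RHS = -0 - 1 = -1; 1 ≤ -1 — FAILS

Answer: Both A and B are false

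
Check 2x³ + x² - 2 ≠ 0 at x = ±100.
x = 100: LHS = 2·100³ + 100² - 2 = 2009998; 2009998 ≠ 0 — holds
x = -100: LHS = 2·(-100)³ + (-100)² - 2 = -1990002; -1990002 ≠ 0 — holds

Answer: Yes, holds for both x = 100 and x = -100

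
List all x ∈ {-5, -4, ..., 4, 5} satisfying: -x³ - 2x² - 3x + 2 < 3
Holds for: {0, 1, 2, 3, 4, 5}
Fails for: {-5, -4, -3, -2, -1}

Answer: {0, 1, 2, 3, 4, 5}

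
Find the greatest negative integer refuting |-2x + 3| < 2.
Testing negative integers from -1 downward:
x = -1: LHS = |-2·(-1) + 3| = |5| = 5; 5 < 2 — FAILS  ← closest negative counterexample to 0

Answer: x = -1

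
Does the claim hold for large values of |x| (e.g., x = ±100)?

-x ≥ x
x = 100: -100 ≥ 100 — FAILS
x = -100: LHS = -(-100) = 100; 100 ≥ -100 — holds

Answer: Partially: fails for x = 100, holds for x = -100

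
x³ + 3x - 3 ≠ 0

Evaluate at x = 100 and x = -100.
x = 100: LHS = 100³ + 3·100 - 3 = 1000297; 1000297 ≠ 0 — holds
x = -100: LHS = (-100)³ + 3·(-100) - 3 = -1000303; -1000303 ≠ 0 — holds

Answer: Yes, holds for both x = 100 and x = -100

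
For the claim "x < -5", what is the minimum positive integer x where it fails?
Testing positive integers:
x = 1: 1 < -5 — FAILS  ← smallest positive counterexample

Answer: x = 1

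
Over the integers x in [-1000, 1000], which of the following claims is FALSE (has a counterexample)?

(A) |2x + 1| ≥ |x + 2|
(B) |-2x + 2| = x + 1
(A) x = 0: LHS = |2·0 + 1| = |1| = 1, RHS = |0 + 2| = |2| = 2; 1 ≥ 2 — FAILS
(B) x = 0: LHS = |-2·0 + 2| = |2| = 2, RHS = 0 + 1 = 1; 2 = 1 — FAILS

Answer: Both A and B are false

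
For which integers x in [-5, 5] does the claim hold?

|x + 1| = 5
Holds for: {4}
Fails for: {-5, -4, -3, -2, -1, 0, 1, 2, 3, 5}

Answer: {4}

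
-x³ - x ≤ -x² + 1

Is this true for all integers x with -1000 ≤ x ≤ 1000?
The claim fails at x = -1:
x = -1: LHS = -(-1)³ - (-1) = 2, RHS = -(-1)² + 1 = 0; 2 ≤ 0 — FAILS

Because a single integer refutes it, the statement is false.

Answer: False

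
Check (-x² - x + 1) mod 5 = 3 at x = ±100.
x = 100: LHS = (-100² - 100 + 1) mod 5 = (-10099) mod 5 = 1; 1 = 3 — FAILS
x = -100: LHS = (-(-100)² - (-100) + 1) mod 5 = (-9899) mod 5 = 1; 1 = 3 — FAILS

Answer: No, fails for both x = 100 and x = -100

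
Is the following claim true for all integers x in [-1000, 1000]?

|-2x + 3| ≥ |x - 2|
Over all integers in [-1000, 1000], LHS − RHS is smallest at x = 1, where it equals 0:
x = 1: LHS = |-2·1 + 3| = |1| = 1, RHS = |1 - 2| = |-1| = 1; 1 ≥ 1 — holds
At the ends of the range:
x = -1000: LHS = |-2·(-1000) + 3| = |2003| = 2003, RHS = |(-1000) - 2| = |-1002| = 1002; 2003 ≥ 1002 — holds
x = 1000: LHS = |-2·1000 + 3| = |-1997| = 1997, RHS = |1000 - 2| = |998| = 998; 1997 ≥ 998 — holds
Hence LHS − RHS is never negative, i.e. LHS ≥ RHS throughout, so the relation holds for every integer in [-1000, 1000].

No counterexample exists.

Answer: True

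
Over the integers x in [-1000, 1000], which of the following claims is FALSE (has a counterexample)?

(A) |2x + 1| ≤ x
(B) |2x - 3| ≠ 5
(A) x = 0: LHS = |2·0 + 1| = |1| = 1; 1 ≤ 0 — FAILS
(B) x = -1: LHS = |2·(-1) - 3| = |-5| = 5; 5 ≠ 5 — FAILS

Answer: Both A and B are false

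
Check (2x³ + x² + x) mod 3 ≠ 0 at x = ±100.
x = 100: LHS = (2·100³ + 100² + 100) mod 3 = 2010100 mod 3 = 1; 1 ≠ 0 — holds
x = -100: LHS = (2·(-100)³ + (-100)² + (-100)) mod 3 = (-1990100) mod 3 = 1; 1 ≠ 0 — holds

Answer: Yes, holds for both x = 100 and x = -100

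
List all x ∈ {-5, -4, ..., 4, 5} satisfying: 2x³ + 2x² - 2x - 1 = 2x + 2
Track d = LHS − RHS over the integers in [-5, 5]. Equality would need d = 0, but d changes sign only between consecutive integers, jumping over 0:
x = -2: LHS = 2·(-2)³ + 2·(-2)² - 2·(-2) - 1 = -5, RHS = 2·(-2) + 2 = -2; -5 = -2 — FAILS  (d = -3)
x = -1: LHS = 2·(-1)³ + 2·(-1)² - 2·(-1) - 1 = 1, RHS = 2·(-1) + 2 = 0; 1 = 0 — FAILS  (d = 1)
x = -1: LHS = 2·(-1)³ + 2·(-1)² - 2·(-1) - 1 = 1, RHS = 2·(-1) + 2 = 0; 1 = 0 — FAILS  (d = 1)
x = 0: LHS = 2·0³ + 2·0² - 2·0 - 1 = -1, RHS = 2·0 + 2 = 2; -1 = 2 — FAILS  (d = -3)
x = 1: LHS = 2·1³ + 2·1² - 2·1 - 1 = 1, RHS = 2·1 + 2 = 4; 1 = 4 — FAILS  (d = -3)
x = 2: LHS = 2·2³ + 2·2² - 2·2 - 1 = 19, RHS = 2·2 + 2 = 6; 19 = 6 — FAILS  (d = 13)
Away from these crossings d keeps a constant sign, and checking every integer in [-5, 5] confirms d ≠ 0 throughout. Hence the two sides are never equal, so the claimed relation (=) fails for every integer in [-5, 5].

Answer: None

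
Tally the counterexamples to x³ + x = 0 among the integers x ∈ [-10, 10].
Counterexamples in [-10, 10]: {-10, -9, -8, -7, -6, -5, -4, -3, -2, -1, 1, 2, 3, 4, 5, 6, 7, 8, 9, 10}.

Counting them gives 20 values.

Answer: 20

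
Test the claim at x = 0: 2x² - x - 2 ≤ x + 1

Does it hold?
x = 0: LHS = 2·0² - 0 - 2 = -2, RHS = 0 + 1 = 1; -2 ≤ 1 — holds

The relation is satisfied at x = 0.

Answer: Yes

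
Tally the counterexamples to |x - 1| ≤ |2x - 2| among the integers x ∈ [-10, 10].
Over all integers in [-10, 10], LHS − RHS is largest at x = 1, where it equals 0:
x = 1: LHS = |1 - 1| = |0| = 0, RHS = |2·1 - 2| = |0| = 0; 0 ≤ 0 — holds
At the ends of the range:
x = -10: LHS = |(-10) - 1| = |-11| = 11, RHS = |2·(-10) - 2| = |-22| = 22; 11 ≤ 22 — holds
x = 10: LHS = |10 - 1| = |9| = 9, RHS = |2·10 - 2| = |18| = 18; 9 ≤ 18 — holds
Hence LHS − RHS is never positive, i.e. LHS ≤ RHS throughout, so the relation holds for every integer in [-10, 10].

No counterexample appears in that range.

Answer: 0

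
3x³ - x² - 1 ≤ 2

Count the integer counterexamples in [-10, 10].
Counterexamples in [-10, 10]: {2, 3, 4, 5, 6, 7, 8, 9, 10}.

Counting them gives 9 values.

Answer: 9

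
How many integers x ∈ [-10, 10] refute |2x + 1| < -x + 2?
Counterexamples in [-10, 10]: {-10, -9, -8, -7, -6, -5, -4, -3, 1, 2, 3, 4, 5, 6, 7, 8, 9, 10}.

Counting them gives 18 values.

Answer: 18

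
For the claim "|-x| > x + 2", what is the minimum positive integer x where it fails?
Testing positive integers:
x = 1: LHS = |-1| = 1, RHS = 1 + 2 = 3; 1 > 3 — FAILS  ← smallest positive counterexample

Answer: x = 1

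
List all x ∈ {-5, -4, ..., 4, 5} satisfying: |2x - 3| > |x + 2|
Holds for: {-5, -4, -3, -2, -1, 0}
Fails for: {1, 2, 3, 4, 5}

Answer: {-5, -4, -3, -2, -1, 0}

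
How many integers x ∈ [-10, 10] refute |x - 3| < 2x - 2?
Counterexamples in [-10, 10]: {-10, -9, -8, -7, -6, -5, -4, -3, -2, -1, 0, 1}.

Counting them gives 12 values.

Answer: 12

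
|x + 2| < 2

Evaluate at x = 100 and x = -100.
x = 100: LHS = |100 + 2| = |102| = 102; 102 < 2 — FAILS
x = -100: LHS = |(-100) + 2| = |-98| = 98; 98 < 2 — FAILS

Answer: No, fails for both x = 100 and x = -100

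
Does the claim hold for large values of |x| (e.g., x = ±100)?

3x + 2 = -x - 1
x = 100: LHS = 3·100 + 2 = 302, RHS = -100 - 1 = -101; 302 = -101 — FAILS
x = -100: LHS = 3·(-100) + 2 = -298, RHS = -(-100) - 1 = 99; -298 = 99 — FAILS

Answer: No, fails for both x = 100 and x = -100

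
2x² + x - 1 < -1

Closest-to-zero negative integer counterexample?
Testing negative integers from -1 downward:
x = -1: LHS = 2·(-1)² + (-1) - 1 = 0; 0 < -1 — FAILS  ← closest negative counterexample to 0

Answer: x = -1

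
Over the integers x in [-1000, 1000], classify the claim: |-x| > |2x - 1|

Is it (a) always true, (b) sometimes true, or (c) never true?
Over all integers in [-1000, 1000], LHS − RHS is largest at x = 1, where it equals 0:
x = 1: LHS = |-1| = 1, RHS = |2·1 - 1| = |1| = 1; 1 > 1 — FAILS
At the ends of the range:
x = -1000: LHS = |-(-1000)| = |1000| = 1000, RHS = |2·(-1000) - 1| = |-2001| = 2001; 1000 > 2001 — FAILS
x = 1000: LHS = |-1000| = 1000, RHS = |2·1000 - 1| = |1999| = 1999; 1000 > 1999 — FAILS
Hence LHS − RHS is never positive, i.e. LHS ≤ RHS throughout, so the claimed relation (>) fails for every integer in [-1000, 1000].

No integer in the range satisfies it.

Answer: Never true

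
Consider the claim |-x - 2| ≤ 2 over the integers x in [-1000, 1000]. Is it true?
The claim fails at x = 1:
x = 1: LHS = |-1 - 2| = |-3| = 3; 3 ≤ 2 — FAILS

Because a single integer refutes it, the statement is false.

Answer: False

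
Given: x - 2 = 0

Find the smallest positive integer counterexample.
Testing positive integers:
x = 1: LHS = 1 - 2 = -1; -1 = 0 — FAILS  ← smallest positive counterexample

Answer: x = 1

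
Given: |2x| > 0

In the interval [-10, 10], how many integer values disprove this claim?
Counterexamples in [-10, 10]: {0}.

Counting them gives 1 values.

Answer: 1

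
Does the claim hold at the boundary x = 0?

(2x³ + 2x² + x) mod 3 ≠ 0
x = 0: LHS = (2·0³ + 2·0² + 0) mod 3 = 0 mod 3 = 0; 0 ≠ 0 — FAILS

The relation fails at x = 0, so x = 0 is a counterexample.

Answer: No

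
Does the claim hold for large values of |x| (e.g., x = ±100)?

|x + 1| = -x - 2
x = 100: LHS = |100 + 1| = |101| = 101, RHS = -100 - 2 = -102; 101 = -102 — FAILS
x = -100: LHS = |(-100) + 1| = |-99| = 99, RHS = -(-100) - 2 = 98; 99 = 98 — FAILS

Answer: No, fails for both x = 100 and x = -100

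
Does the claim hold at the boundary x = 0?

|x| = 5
x = 0: LHS = |0| = 0; 0 = 5 — FAILS

The relation fails at x = 0, so x = 0 is a counterexample.

Answer: No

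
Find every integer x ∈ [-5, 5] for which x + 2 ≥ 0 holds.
Holds for: {-2, -1, 0, 1, 2, 3, 4, 5}
Fails for: {-5, -4, -3}

Answer: {-2, -1, 0, 1, 2, 3, 4, 5}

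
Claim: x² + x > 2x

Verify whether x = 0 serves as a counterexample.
Substitute x = 0 into the relation:
x = 0: LHS = 0² + 0 = 0, RHS = 2·0 = 0; 0 > 0 — FAILS

Since the claim fails at x = 0, this value is a counterexample.

Answer: Yes, x = 0 is a counterexample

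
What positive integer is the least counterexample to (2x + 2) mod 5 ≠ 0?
Testing positive integers:
x = 1: LHS = (2·1 + 2) mod 5 = 4 mod 5 = 4; 4 ≠ 0 — holds
x = 2: LHS = (2·2 + 2) mod 5 = 6 mod 5 = 1; 1 ≠ 0 — holds
x = 3: LHS = (2·3 + 2) mod 5 = 8 mod 5 = 3; 3 ≠ 0 — holds
x = 4: LHS = (2·4 + 2) mod 5 = 10 mod 5 = 0; 0 ≠ 0 — FAILS  ← smallest positive counterexample

Answer: x = 4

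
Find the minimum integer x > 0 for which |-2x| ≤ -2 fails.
Testing positive integers:
x = 1: LHS = |-2·1| = |-2| = 2; 2 ≤ -2 — FAILS  ← smallest positive counterexample

Answer: x = 1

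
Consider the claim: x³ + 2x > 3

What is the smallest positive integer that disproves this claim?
Testing positive integers:
x = 1: LHS = 1³ + 2·1 = 3; 3 > 3 — FAILS  ← smallest positive counterexample

Answer: x = 1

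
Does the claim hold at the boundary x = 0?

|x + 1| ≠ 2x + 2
x = 0: LHS = |0 + 1| = |1| = 1, RHS = 2·0 + 2 = 2; 1 ≠ 2 — holds

The relation is satisfied at x = 0.

Answer: Yes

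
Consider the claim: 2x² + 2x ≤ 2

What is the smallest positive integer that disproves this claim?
Testing positive integers:
x = 1: LHS = 2·1² + 2·1 = 4; 4 ≤ 2 — FAILS  ← smallest positive counterexample

Answer: x = 1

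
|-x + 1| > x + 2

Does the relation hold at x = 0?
x = 0: LHS = |-0 + 1| = |1| = 1, RHS = 0 + 2 = 2; 1 > 2 — FAILS

The relation fails at x = 0, so x = 0 is a counterexample.

Answer: No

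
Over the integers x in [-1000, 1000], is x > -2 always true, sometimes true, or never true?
Holds at x = 0: 0 > -2 — holds
Fails at x = -2: -2 > -2 — FAILS
It is satisfied by some integers in the range but not all.

Answer: Sometimes true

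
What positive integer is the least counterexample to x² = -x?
Testing positive integers:
x = 1: LHS = 1² = 1; 1 = -1 — FAILS  ← smallest positive counterexample

Answer: x = 1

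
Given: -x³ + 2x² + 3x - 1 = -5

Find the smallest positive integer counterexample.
Testing positive integers:
x = 1: LHS = -1³ + 2·1² + 3·1 - 1 = 3; 3 = -5 — FAILS  ← smallest positive counterexample

Answer: x = 1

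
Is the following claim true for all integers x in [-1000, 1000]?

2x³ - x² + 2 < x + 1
The claim fails at x = 0:
x = 0: LHS = 2·0³ - 0² + 2 = 2, RHS = 0 + 1 = 1; 2 < 1 — FAILS

Because a single integer refutes it, the statement is false.

Answer: False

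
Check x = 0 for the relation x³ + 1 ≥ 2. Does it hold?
x = 0: LHS = 0³ + 1 = 1; 1 ≥ 2 — FAILS

The relation fails at x = 0, so x = 0 is a counterexample.

Answer: No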